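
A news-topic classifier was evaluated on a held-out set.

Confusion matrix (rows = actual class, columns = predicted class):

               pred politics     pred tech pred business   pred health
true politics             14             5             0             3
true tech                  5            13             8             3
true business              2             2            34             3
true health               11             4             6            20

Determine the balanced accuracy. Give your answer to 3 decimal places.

Balanced accuracy = mean of per-class recall.
  politics: recall = 14/22 = 0.6364
  tech: recall = 13/29 = 0.4483
  business: recall = 34/41 = 0.8293
  health: recall = 20/41 = 0.4878
Mean = (0.6364 + 0.4483 + 0.8293 + 0.4878) / 4 = 0.600

0.600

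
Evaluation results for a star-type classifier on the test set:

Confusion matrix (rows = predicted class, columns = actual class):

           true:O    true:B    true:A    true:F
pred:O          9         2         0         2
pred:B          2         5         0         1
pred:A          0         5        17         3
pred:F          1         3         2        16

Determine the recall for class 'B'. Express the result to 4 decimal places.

Treat 'B' as positive and all other classes as negative.
recall = TP/(TP+FN).
B: TP=5, FN=2+5+3=10 → 5/15 = 0.33333

0.3333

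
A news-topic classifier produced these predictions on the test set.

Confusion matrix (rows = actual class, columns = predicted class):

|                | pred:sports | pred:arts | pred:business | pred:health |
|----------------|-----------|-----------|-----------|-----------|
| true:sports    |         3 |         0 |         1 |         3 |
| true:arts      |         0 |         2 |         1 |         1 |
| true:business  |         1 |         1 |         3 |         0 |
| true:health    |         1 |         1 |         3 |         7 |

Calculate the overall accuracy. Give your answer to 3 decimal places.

0.536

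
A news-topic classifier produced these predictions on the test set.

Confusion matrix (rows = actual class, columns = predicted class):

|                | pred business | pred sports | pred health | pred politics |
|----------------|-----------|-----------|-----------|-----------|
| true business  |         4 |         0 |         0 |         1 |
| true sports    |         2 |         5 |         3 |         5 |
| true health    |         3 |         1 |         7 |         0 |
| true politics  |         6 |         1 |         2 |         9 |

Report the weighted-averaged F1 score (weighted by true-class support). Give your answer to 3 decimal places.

Per-class F1 score (2·TP/(2·TP+FP+FN)):
  business: TP=4, FP=2+3+6=11, FN=0+0+1=1 → 8/20 = 0.4000
  sports: TP=5, FP=0+1+1=2, FN=2+3+5=10 → 10/22 = 0.4545
  health: TP=7, FP=0+3+2=5, FN=3+1+0=4 → 14/23 = 0.6087
  politics: TP=9, FP=1+5+0=6, FN=6+1+2=9 → 18/33 = 0.5455
Weighted-F1 score = Σ (supportᵢ/N)·F1 scoreᵢ with N=49: (5/49)·0.4000 + (15/49)·0.4545 + (11/49)·0.6087 + (18/49)·0.5455 = 0.517

0.517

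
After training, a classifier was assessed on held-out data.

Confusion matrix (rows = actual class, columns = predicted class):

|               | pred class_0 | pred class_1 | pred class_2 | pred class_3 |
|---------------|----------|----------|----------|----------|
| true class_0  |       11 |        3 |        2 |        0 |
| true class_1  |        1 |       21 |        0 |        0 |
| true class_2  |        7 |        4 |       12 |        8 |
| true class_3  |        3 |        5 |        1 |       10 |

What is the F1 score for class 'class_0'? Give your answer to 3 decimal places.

0.579

One-vs-rest for 'class_0': TP = diagonal; FP = other classes predicted 'class_0'; FN = 'class_0' predicted as other.
F1 score = 2·TP/(2·TP+FP+FN).
class_0: TP=11, FP=1+7+3=11, FN=3+2+0=5 → 22/38 = 0.5789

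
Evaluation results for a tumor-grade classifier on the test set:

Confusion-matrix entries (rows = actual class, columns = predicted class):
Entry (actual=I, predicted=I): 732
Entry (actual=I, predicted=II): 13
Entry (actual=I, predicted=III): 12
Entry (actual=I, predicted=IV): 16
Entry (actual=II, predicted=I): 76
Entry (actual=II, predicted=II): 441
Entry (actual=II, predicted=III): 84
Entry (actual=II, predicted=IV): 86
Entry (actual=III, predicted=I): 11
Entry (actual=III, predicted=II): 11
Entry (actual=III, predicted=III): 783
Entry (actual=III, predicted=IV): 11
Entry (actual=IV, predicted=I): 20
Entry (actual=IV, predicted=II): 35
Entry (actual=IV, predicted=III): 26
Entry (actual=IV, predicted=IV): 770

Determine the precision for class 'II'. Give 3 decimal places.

0.882

One-vs-rest for 'II': TP = diagonal; FP = other classes predicted 'II'; FN = 'II' predicted as other.
precision = TP/(TP+FP).
II: TP=441, FP=13+11+35=59 → 441/500 = 0.8820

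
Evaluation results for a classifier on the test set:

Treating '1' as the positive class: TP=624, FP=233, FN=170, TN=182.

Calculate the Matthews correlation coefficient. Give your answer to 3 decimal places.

MCC = (TP·TN − FP·FN) / √((TP+FP)(TP+FN)(TN+FP)(TN+FN))
Numerator = 624·182 − 233·170 = 73958
Denominator = √(857·794·415·352) = √99401304640 = 315279.7244
MCC = 73958 / 315279.7244 = 0.235

0.235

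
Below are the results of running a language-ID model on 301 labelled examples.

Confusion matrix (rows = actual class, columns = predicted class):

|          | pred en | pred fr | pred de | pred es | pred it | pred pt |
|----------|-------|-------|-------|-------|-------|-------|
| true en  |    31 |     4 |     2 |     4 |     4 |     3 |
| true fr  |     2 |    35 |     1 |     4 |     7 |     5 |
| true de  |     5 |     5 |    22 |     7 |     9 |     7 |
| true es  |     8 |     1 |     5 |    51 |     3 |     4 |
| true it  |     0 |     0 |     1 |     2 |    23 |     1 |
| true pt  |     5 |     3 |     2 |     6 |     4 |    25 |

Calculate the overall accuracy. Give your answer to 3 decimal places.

Accuracy = trace / total = (31+35+22+51+23+25=187) / 301 = 187/301 = 0.621

0.621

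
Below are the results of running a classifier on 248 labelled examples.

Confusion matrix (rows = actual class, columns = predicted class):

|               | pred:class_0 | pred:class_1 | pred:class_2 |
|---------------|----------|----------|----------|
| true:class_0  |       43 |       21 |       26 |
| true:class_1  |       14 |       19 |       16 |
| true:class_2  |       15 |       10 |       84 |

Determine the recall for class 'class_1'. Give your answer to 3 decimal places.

recall = TP/(TP+FN).
class_1: TP=19, FN=14+16=30 → 19/49 = 0.3878

0.388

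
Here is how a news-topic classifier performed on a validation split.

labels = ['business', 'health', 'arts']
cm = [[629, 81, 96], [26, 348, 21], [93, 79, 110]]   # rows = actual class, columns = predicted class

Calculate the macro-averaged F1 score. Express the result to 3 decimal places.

Per-class F1 score (2·TP/(2·TP+FP+FN)):
  business: TP=629, FP=26+93=119, FN=81+96=177 → 1258/1554 = 0.8095
  health: TP=348, FP=81+79=160, FN=26+21=47 → 696/903 = 0.7708
  arts: TP=110, FP=96+21=117, FN=93+79=172 → 220/509 = 0.4322
Macro-F1 score = mean = (0.8095 + 0.7708 + 0.4322) / 3 = 0.671

0.671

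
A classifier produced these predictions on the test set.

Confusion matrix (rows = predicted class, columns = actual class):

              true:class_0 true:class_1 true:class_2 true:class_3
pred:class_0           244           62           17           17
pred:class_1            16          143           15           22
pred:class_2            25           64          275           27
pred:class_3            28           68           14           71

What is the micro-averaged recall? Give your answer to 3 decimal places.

0.662

Micro-averaging pools counts across classes: ΣTP=733, ΣFP=375, ΣFN=375.
Micro-recall = TP/(TP+FN) on pooled counts = 0.662 (equals overall accuracy in single-label multiclass).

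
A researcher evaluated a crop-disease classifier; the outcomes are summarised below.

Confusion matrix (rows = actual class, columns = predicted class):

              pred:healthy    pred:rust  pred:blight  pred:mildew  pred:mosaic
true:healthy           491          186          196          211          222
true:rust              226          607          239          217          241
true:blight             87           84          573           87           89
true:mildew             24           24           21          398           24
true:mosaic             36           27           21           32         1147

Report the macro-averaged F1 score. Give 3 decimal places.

0.570

Per-class F1 score (2·TP/(2·TP+FP+FN)):
  healthy: TP=491, FP=226+87+24+36=373, FN=186+196+211+222=815 → 982/2170 = 0.4525
  rust: TP=607, FP=186+84+24+27=321, FN=226+239+217+241=923 → 1214/2458 = 0.4939
  blight: TP=573, FP=196+239+21+21=477, FN=87+84+87+89=347 → 1146/1970 = 0.5817
  mildew: TP=398, FP=211+217+87+32=547, FN=24+24+21+24=93 → 796/1436 = 0.5543
  mosaic: TP=1147, FP=222+241+89+24=576, FN=36+27+21+32=116 → 2294/2986 = 0.7683
Macro-F1 score = mean = (0.4525 + 0.4939 + 0.5817 + 0.5543 + 0.7683) / 5 = 0.570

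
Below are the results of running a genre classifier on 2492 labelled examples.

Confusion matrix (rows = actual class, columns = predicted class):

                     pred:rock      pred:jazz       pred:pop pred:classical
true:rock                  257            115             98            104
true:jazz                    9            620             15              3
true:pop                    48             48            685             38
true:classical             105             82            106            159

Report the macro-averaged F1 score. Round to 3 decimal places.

0.638

Per-class F1 score (2·TP/(2·TP+FP+FN)):
  rock: TP=257, FP=9+48+105=162, FN=115+98+104=317 → 514/993 = 0.5176
  jazz: TP=620, FP=115+48+82=245, FN=9+15+3=27 → 1240/1512 = 0.8201
  pop: TP=685, FP=98+15+106=219, FN=48+48+38=134 → 1370/1723 = 0.7951
  classical: TP=159, FP=104+3+38=145, FN=105+82+106=293 → 318/756 = 0.4206
Macro-F1 score = mean = (0.5176 + 0.8201 + 0.7951 + 0.4206) / 4 = 0.638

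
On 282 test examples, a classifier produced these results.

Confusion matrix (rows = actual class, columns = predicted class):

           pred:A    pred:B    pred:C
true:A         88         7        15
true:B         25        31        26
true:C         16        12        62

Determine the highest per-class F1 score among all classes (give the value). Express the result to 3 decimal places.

0.736

Per-class F1 score (2·TP/(2·TP+FP+FN)):
  A: TP=88, FP=25+16=41, FN=7+15=22 → 176/239 = 0.7364
  B: TP=31, FP=7+12=19, FN=25+26=51 → 62/132 = 0.4697
  C: TP=62, FP=15+26=41, FN=16+12=28 → 124/193 = 0.6425
Highest is class 'A' with F1 score = 0.736.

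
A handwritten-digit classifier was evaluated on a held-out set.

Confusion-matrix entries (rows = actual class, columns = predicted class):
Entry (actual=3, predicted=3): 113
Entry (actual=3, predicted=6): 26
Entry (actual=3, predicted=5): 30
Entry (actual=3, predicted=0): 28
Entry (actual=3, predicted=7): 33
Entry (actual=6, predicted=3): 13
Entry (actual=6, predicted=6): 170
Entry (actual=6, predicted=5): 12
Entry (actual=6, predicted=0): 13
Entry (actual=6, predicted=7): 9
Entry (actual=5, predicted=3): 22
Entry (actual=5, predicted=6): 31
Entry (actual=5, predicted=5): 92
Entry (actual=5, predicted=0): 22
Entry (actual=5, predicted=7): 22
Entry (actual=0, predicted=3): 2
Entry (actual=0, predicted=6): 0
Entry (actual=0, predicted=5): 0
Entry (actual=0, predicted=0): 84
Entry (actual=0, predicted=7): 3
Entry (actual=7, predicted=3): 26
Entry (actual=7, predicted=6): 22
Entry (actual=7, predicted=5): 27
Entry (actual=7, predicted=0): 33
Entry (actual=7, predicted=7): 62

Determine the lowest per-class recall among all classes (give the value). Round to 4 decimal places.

0.3647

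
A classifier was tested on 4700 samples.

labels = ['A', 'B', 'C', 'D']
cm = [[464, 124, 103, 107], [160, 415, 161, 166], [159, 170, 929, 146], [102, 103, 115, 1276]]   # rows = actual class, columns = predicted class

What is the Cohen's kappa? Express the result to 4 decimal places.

Observed agreement pₒ = trace/N = 3084/4700 = 0.65617
Expected agreement pₑ = Σ (rowᵢ·colᵢ)/N² = (798·885 + 902·812 + 1404·1308 + 1596·1695)/4700² = 0.27072
κ = (pₒ − pₑ)/(1 − pₑ) = (0.65617 − 0.27072)/(1 − 0.27072) = 0.5285

0.5285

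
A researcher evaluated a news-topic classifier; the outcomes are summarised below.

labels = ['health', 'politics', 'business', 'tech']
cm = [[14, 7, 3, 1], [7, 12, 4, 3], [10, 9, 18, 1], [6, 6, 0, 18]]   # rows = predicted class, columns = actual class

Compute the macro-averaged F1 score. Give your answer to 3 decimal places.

0.526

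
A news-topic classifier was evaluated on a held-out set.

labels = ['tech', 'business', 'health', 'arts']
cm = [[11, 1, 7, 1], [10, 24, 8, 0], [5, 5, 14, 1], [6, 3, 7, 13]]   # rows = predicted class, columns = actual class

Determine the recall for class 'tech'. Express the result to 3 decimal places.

0.344

recall = TP/(TP+FN).
tech: TP=11, FN=10+5+6=21 → 11/32 = 0.3438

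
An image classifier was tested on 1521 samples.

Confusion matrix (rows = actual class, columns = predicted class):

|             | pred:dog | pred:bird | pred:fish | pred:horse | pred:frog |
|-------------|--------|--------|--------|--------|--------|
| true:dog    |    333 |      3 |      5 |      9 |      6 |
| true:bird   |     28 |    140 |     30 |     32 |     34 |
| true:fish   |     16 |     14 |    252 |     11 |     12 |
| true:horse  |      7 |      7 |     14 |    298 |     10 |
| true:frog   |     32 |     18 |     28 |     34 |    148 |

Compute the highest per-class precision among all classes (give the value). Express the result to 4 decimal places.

Per-class precision (TP/(TP+FP)):
  dog: TP=333, FP=28+16+7+32=83 → 333/416 = 0.80048
  bird: TP=140, FP=3+14+7+18=42 → 140/182 = 0.76923
  fish: TP=252, FP=5+30+14+28=77 → 252/329 = 0.76596
  horse: TP=298, FP=9+32+11+34=86 → 298/384 = 0.77604
  frog: TP=148, FP=6+34+12+10=62 → 148/210 = 0.70476
Highest is class 'dog' with precision = 0.8005.

0.8005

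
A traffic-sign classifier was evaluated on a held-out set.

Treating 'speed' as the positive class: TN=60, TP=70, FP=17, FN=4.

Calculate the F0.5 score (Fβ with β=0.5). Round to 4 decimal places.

0.8294

Fβ = (1+β²)·TP / ((1+β²)·TP + β²·FN + FP), with β²=1/4
= 1.25·70 / (1.25·70 + 0.25·4 + 17) = 0.8294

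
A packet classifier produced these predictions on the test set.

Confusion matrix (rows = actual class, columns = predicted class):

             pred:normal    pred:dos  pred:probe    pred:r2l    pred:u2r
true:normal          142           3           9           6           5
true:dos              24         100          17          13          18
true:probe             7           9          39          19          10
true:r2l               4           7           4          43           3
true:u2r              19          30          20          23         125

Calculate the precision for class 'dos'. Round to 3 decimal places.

One-vs-rest for 'dos': TP = diagonal; FP = other classes predicted 'dos'; FN = 'dos' predicted as other.
precision = TP/(TP+FP).
dos: TP=100, FP=3+9+7+30=49 → 100/149 = 0.6711

0.671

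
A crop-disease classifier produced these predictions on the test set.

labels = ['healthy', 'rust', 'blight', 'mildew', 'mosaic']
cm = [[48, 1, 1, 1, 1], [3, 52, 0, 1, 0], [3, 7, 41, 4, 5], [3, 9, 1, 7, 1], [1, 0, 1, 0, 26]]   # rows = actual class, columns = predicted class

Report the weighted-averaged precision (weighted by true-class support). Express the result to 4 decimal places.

0.8042

Per-class precision (TP/(TP+FP)):
  healthy: TP=48, FP=3+3+3+1=10 → 48/58 = 0.82759
  rust: TP=52, FP=1+7+9+0=17 → 52/69 = 0.75362
  blight: TP=41, FP=1+0+1+1=3 → 41/44 = 0.93182
  mildew: TP=7, FP=1+1+4+0=6 → 7/13 = 0.53846
  mosaic: TP=26, FP=1+0+5+1=7 → 26/33 = 0.78788
Weighted-precision = Σ (supportᵢ/N)·precisionᵢ with N=217: (52/217)·0.82759 + (56/217)·0.75362 + (60/217)·0.93182 + (21/217)·0.53846 + (28/217)·0.78788 = 0.8042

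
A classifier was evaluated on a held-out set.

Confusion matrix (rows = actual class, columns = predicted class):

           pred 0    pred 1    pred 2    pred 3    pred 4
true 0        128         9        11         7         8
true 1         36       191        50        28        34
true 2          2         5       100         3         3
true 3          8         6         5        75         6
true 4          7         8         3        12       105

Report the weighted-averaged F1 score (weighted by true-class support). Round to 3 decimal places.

Per-class F1 score (2·TP/(2·TP+FP+FN)):
  0: TP=128, FP=36+2+8+7=53, FN=9+11+7+8=35 → 256/344 = 0.7442
  1: TP=191, FP=9+5+6+8=28, FN=36+50+28+34=148 → 382/558 = 0.6846
  2: TP=100, FP=11+50+5+3=69, FN=2+5+3+3=13 → 200/282 = 0.7092
  3: TP=75, FP=7+28+3+12=50, FN=8+6+5+6=25 → 150/225 = 0.6667
  4: TP=105, FP=8+34+3+6=51, FN=7+8+3+12=30 → 210/291 = 0.7216
Weighted-F1 score = Σ (supportᵢ/N)·F1 scoreᵢ with N=850: (163/850)·0.7442 + (339/850)·0.6846 + (113/850)·0.7092 + (100/850)·0.6667 + (135/850)·0.7216 = 0.703

0.703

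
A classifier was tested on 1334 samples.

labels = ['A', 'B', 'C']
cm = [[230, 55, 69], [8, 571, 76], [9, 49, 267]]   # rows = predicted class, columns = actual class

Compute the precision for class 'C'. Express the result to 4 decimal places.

precision = TP/(TP+FP).
C: TP=267, FP=9+49=58 → 267/325 = 0.82154

0.8215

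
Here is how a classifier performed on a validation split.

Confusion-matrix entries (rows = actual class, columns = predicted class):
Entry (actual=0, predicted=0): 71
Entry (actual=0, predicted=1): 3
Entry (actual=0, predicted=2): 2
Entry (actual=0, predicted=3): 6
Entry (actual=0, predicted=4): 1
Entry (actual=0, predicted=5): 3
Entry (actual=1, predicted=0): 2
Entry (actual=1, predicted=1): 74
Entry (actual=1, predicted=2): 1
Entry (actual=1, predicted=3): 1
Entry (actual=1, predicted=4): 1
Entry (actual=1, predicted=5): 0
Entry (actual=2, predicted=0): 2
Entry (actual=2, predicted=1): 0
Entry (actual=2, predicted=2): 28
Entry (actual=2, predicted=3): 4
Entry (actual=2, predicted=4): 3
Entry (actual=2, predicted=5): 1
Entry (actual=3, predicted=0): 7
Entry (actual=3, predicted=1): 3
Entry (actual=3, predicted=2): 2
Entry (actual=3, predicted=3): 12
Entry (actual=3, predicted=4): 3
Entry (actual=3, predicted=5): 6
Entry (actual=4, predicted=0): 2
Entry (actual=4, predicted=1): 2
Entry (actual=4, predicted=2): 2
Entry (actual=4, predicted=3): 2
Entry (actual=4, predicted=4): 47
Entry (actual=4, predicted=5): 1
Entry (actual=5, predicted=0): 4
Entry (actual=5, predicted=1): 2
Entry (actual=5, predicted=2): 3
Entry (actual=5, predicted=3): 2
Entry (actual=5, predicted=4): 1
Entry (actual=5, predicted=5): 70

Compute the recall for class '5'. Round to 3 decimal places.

One-vs-rest for '5': TP = diagonal; FP = other classes predicted '5'; FN = '5' predicted as other.
recall = TP/(TP+FN).
5: TP=70, FN=4+2+3+2+1=12 → 70/82 = 0.8537

0.854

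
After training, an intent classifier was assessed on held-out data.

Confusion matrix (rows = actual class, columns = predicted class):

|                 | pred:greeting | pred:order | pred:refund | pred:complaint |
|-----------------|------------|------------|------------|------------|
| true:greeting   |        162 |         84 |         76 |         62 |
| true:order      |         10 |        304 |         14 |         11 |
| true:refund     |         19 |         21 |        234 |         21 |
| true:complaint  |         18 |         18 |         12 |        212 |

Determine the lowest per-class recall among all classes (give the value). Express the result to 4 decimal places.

0.4219

Per-class recall (TP/(TP+FN)):
  greeting: TP=162, FN=84+76+62=222 → 162/384 = 0.42188
  order: TP=304, FN=10+14+11=35 → 304/339 = 0.89676
  refund: TP=234, FN=19+21+21=61 → 234/295 = 0.79322
  complaint: TP=212, FN=18+18+12=48 → 212/260 = 0.81538
Lowest is class 'greeting' with recall = 0.4219.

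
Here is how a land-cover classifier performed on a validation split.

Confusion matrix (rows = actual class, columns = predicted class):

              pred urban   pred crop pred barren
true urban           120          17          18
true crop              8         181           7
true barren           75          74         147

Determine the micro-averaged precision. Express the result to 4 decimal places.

Micro-averaging pools counts across classes: ΣTP=448, ΣFP=199, ΣFN=199.
Micro-precision = TP/(TP+FP) on pooled counts = 0.6924 (equals overall accuracy in single-label multiclass).

0.6924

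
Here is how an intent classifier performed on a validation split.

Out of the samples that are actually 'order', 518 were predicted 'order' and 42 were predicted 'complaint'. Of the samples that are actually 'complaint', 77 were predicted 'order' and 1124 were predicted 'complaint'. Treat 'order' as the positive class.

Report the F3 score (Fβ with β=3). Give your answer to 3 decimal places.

0.919

Fβ = (1+β²)·TP / ((1+β²)·TP + β²·FN + FP), with β²=9
= 10·518 / (10·518 + 9·42 + 77) = 0.919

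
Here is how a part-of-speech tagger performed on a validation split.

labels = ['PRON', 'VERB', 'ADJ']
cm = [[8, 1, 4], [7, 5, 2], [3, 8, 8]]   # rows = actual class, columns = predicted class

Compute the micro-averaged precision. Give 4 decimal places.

Micro-averaging pools counts across classes: ΣTP=21, ΣFP=25, ΣFN=25.
Micro-precision = TP/(TP+FP) on pooled counts = 0.4565 (equals overall accuracy in single-label multiclass).

0.4565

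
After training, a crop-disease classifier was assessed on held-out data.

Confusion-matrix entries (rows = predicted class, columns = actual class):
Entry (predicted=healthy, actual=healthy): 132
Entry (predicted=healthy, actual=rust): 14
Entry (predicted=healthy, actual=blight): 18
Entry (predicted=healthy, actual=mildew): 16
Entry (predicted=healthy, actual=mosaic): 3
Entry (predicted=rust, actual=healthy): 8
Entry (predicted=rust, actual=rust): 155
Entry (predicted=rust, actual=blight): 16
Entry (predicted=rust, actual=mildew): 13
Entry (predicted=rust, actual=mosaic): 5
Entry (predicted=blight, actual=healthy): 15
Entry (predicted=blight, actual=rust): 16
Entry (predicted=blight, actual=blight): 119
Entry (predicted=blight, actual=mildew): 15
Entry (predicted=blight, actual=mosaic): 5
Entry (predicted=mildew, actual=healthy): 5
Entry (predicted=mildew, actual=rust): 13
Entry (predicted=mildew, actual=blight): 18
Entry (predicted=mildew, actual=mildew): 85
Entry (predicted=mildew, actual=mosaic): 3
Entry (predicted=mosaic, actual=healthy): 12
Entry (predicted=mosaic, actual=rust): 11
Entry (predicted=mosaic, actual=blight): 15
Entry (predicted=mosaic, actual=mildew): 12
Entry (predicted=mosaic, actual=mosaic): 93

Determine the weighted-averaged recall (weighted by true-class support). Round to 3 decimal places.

0.715

Per-class recall (TP/(TP+FN)):
  healthy: TP=132, FN=8+15+5+12=40 → 132/172 = 0.7674
  rust: TP=155, FN=14+16+13+11=54 → 155/209 = 0.7416
  blight: TP=119, FN=18+16+18+15=67 → 119/186 = 0.6398
  mildew: TP=85, FN=16+13+15+12=56 → 85/141 = 0.6028
  mosaic: TP=93, FN=3+5+5+3=16 → 93/109 = 0.8532
Weighted-recall = Σ (supportᵢ/N)·recallᵢ with N=817: (172/817)·0.7674 + (209/817)·0.7416 + (186/817)·0.6398 + (141/817)·0.6028 + (109/817)·0.8532 = 0.715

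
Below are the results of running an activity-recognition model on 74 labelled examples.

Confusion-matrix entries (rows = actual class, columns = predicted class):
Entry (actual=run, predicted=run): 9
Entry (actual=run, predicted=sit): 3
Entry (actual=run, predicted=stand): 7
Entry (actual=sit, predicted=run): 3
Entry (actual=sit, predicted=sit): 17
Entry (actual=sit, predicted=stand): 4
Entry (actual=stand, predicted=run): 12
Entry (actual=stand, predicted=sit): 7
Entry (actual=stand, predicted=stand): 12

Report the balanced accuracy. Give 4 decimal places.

Balanced accuracy = mean of per-class recall.
  run: recall = 9/19 = 0.47368
  sit: recall = 17/24 = 0.70833
  stand: recall = 12/31 = 0.38710
Mean = (0.47368 + 0.70833 + 0.38710) / 3 = 0.5230

0.5230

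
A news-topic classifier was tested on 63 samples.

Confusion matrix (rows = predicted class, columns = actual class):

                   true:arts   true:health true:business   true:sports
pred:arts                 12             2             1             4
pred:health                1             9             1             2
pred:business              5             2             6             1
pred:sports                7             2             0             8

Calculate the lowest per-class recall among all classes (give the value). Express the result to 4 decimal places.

Per-class recall (TP/(TP+FN)):
  arts: TP=12, FN=1+5+7=13 → 12/25 = 0.48000
  health: TP=9, FN=2+2+2=6 → 9/15 = 0.60000
  business: TP=6, FN=1+1+0=2 → 6/8 = 0.75000
  sports: TP=8, FN=4+2+1=7 → 8/15 = 0.53333
Lowest is class 'arts' with recall = 0.4800.

0.4800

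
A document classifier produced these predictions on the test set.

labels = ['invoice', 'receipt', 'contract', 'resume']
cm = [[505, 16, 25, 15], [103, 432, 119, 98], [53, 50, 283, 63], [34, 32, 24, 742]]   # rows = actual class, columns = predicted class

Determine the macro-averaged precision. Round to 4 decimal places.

Per-class precision (TP/(TP+FP)):
  invoice: TP=505, FP=103+53+34=190 → 505/695 = 0.72662
  receipt: TP=432, FP=16+50+32=98 → 432/530 = 0.81509
  contract: TP=283, FP=25+119+24=168 → 283/451 = 0.62749
  resume: TP=742, FP=15+98+63=176 → 742/918 = 0.80828
Macro-precision = mean = (0.72662 + 0.81509 + 0.62749 + 0.80828) / 4 = 0.7444

0.7444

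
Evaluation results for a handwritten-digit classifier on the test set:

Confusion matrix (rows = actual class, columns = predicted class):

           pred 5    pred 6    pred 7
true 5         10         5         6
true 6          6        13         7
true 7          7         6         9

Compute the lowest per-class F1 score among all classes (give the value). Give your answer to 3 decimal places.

Per-class F1 score (2·TP/(2·TP+FP+FN)):
  5: TP=10, FP=6+7=13, FN=5+6=11 → 20/44 = 0.4545
  6: TP=13, FP=5+6=11, FN=6+7=13 → 26/50 = 0.5200
  7: TP=9, FP=6+7=13, FN=7+6=13 → 18/44 = 0.4091
Lowest is class '7' with F1 score = 0.409.

0.409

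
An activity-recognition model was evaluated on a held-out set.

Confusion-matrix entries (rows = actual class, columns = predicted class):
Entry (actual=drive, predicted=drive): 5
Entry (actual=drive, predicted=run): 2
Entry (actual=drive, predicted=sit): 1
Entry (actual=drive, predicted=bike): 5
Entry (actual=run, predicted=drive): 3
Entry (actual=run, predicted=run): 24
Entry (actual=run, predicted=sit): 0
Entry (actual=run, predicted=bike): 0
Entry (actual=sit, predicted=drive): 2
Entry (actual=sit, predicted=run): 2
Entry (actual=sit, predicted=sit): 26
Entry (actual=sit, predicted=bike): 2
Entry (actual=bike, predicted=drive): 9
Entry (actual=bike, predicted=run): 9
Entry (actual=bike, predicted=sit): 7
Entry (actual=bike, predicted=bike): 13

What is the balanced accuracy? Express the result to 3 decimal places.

Balanced accuracy = mean of per-class recall.
  drive: recall = 5/13 = 0.3846
  run: recall = 24/27 = 0.8889
  sit: recall = 26/32 = 0.8125
  bike: recall = 13/38 = 0.3421
Mean = (0.3846 + 0.8889 + 0.8125 + 0.3421) / 4 = 0.607

0.607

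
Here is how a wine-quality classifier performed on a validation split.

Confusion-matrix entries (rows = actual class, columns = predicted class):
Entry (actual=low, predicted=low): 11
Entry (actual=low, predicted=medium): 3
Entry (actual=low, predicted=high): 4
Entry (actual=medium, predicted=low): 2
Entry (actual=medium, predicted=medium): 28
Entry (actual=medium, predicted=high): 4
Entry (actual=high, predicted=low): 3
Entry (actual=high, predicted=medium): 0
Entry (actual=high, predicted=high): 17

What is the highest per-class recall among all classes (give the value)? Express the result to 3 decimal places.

Per-class recall (TP/(TP+FN)):
  low: TP=11, FN=3+4=7 → 11/18 = 0.6111
  medium: TP=28, FN=2+4=6 → 28/34 = 0.8235
  high: TP=17, FN=3+0=3 → 17/20 = 0.8500
Highest is class 'high' with recall = 0.850.

0.850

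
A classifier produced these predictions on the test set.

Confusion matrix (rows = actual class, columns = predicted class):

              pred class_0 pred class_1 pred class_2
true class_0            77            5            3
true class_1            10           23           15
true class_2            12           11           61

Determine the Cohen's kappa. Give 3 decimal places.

Observed agreement pₒ = trace/N = 161/217 = 0.7419
Expected agreement pₑ = Σ (rowᵢ·colᵢ)/N² = (85·99 + 48·39 + 84·79)/217² = 0.3594
κ = (pₒ − pₑ)/(1 − pₑ) = (0.7419 − 0.3594)/(1 − 0.3594) = 0.597

0.597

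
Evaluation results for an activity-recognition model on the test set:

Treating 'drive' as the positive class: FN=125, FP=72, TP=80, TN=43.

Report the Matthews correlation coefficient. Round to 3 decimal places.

-0.227

MCC = (TP·TN − FP·FN) / √((TP+FP)(TP+FN)(TN+FP)(TN+FN))
Numerator = 80·43 − 72·125 = -5560
Denominator = √(152·205·115·168) = √602011200 = 24535.9165
MCC = -5560 / 24535.9165 = -0.227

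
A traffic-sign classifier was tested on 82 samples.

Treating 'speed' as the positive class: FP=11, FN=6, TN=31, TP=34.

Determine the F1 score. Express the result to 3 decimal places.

Precision = TP/(TP+FP) = 34/45 = 0.7556
Recall = TP/(TP+FN) = 34/40 = 0.8500
F1 = 2·TP/(2·TP+FP+FN) = 68/85 = 0.800

0.800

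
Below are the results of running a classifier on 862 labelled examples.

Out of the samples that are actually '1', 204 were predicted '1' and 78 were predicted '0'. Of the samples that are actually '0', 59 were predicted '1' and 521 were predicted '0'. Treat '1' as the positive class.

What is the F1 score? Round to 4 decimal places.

0.7486

Precision = TP/(TP+FP) = 204/263 = 0.7757
Recall = TP/(TP+FN) = 204/282 = 0.7234
F1 = 2·TP/(2·TP+FP+FN) = 408/545 = 0.7486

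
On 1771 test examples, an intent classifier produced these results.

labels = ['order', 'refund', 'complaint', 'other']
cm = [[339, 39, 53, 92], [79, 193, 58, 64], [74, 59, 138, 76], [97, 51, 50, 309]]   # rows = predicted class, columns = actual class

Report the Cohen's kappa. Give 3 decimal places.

Observed agreement pₒ = trace/N = 979/1771 = 0.5528
Expected agreement pₑ = Σ (rowᵢ·colᵢ)/N² = (589·523 + 342·394 + 299·347 + 541·507)/1771² = 0.2617
κ = (pₒ − pₑ)/(1 − pₑ) = (0.5528 − 0.2617)/(1 − 0.2617) = 0.394

0.394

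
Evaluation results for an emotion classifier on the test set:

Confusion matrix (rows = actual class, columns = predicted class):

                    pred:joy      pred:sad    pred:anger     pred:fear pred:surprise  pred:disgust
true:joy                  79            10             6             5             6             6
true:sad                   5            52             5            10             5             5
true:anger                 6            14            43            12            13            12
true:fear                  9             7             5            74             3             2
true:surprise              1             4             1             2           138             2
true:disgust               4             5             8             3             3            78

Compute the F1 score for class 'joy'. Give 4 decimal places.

0.7315

Take TP from the diagonal, FP from the rest of the 'joy' prediction marginal, FN from the rest of the 'joy' actual marginal.
F1 score = 2·TP/(2·TP+FP+FN).
joy: TP=79, FP=5+6+9+1+4=25, FN=10+6+5+6+6=33 → 158/216 = 0.73148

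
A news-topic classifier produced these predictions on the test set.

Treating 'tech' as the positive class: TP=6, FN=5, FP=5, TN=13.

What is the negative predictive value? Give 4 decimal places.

0.7222

NPV = TN/(TN+FN) = 13/(13+5) = 0.7222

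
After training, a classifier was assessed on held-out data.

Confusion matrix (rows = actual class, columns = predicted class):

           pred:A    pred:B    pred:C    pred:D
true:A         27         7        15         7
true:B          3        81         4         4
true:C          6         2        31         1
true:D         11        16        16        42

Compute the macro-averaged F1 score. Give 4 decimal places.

Per-class F1 score (2·TP/(2·TP+FP+FN)):
  A: TP=27, FP=3+6+11=20, FN=7+15+7=29 → 54/103 = 0.52427
  B: TP=81, FP=7+2+16=25, FN=3+4+4=11 → 162/198 = 0.81818
  C: TP=31, FP=15+4+16=35, FN=6+2+1=9 → 62/106 = 0.58491
  D: TP=42, FP=7+4+1=12, FN=11+16+16=43 → 84/139 = 0.60432
Macro-F1 score = mean = (0.52427 + 0.81818 + 0.58491 + 0.60432) / 4 = 0.6329

0.6329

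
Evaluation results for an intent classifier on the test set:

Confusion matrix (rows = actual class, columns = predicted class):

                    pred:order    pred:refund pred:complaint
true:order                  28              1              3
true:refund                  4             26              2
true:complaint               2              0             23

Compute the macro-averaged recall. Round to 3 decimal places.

0.869

Per-class recall (TP/(TP+FN)):
  order: TP=28, FN=1+3=4 → 28/32 = 0.8750
  refund: TP=26, FN=4+2=6 → 26/32 = 0.8125
  complaint: TP=23, FN=2+0=2 → 23/25 = 0.9200
Macro-recall = mean = (0.8750 + 0.8125 + 0.9200) / 3 = 0.869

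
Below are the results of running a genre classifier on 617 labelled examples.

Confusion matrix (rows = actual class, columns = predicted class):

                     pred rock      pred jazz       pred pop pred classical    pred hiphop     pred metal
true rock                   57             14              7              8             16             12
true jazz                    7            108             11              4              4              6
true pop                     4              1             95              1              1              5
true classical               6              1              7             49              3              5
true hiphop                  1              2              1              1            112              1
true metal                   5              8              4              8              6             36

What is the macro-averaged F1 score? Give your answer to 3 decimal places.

Per-class F1 score (2·TP/(2·TP+FP+FN)):
  rock: TP=57, FP=7+4+6+1+5=23, FN=14+7+8+16+12=57 → 114/194 = 0.5876
  jazz: TP=108, FP=14+1+1+2+8=26, FN=7+11+4+4+6=32 → 216/274 = 0.7883
  pop: TP=95, FP=7+11+7+1+4=30, FN=4+1+1+1+5=12 → 190/232 = 0.8190
  classical: TP=49, FP=8+4+1+1+8=22, FN=6+1+7+3+5=22 → 98/142 = 0.6901
  hiphop: TP=112, FP=16+4+1+3+6=30, FN=1+2+1+1+1=6 → 224/260 = 0.8615
  metal: TP=36, FP=12+6+5+5+1=29, FN=5+8+4+8+6=31 → 72/132 = 0.5455
Macro-F1 score = mean = (0.5876 + 0.7883 + 0.8190 + 0.6901 + 0.8615 + 0.5455) / 6 = 0.715

0.715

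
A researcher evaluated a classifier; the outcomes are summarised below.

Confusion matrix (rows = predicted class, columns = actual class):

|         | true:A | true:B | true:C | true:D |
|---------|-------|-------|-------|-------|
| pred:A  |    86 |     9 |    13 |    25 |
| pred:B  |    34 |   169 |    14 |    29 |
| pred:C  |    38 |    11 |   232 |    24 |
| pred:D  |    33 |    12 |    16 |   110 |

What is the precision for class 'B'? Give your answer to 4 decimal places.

0.6870

One-vs-rest for 'B': TP = diagonal; FP = other classes predicted 'B'; FN = 'B' predicted as other.
precision = TP/(TP+FP).
B: TP=169, FP=34+14+29=77 → 169/246 = 0.68699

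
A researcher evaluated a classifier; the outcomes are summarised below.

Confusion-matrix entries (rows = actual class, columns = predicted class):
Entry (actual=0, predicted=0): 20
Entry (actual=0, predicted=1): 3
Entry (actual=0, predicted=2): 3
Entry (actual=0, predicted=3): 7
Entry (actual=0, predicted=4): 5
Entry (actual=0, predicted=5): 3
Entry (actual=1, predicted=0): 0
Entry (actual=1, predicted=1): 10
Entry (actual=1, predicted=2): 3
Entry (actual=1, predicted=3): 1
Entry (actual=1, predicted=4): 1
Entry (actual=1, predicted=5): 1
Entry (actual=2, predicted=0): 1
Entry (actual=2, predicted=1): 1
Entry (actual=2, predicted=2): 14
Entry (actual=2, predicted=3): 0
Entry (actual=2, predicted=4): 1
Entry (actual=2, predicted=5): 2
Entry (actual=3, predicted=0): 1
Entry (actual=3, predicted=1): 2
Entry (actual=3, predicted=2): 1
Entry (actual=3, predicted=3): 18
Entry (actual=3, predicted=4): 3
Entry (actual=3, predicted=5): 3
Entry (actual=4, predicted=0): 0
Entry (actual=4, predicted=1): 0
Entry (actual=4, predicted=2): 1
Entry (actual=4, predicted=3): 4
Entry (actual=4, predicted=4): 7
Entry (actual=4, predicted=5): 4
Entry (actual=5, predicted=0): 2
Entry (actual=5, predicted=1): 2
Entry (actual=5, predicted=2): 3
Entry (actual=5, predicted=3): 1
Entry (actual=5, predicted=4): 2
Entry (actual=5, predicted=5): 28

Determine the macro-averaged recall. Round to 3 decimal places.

Per-class recall (TP/(TP+FN)):
  0: TP=20, FN=3+3+7+5+3=21 → 20/41 = 0.4878
  1: TP=10, FN=0+3+1+1+1=6 → 10/16 = 0.6250
  2: TP=14, FN=1+1+0+1+2=5 → 14/19 = 0.7368
  3: TP=18, FN=1+2+1+3+3=10 → 18/28 = 0.6429
  4: TP=7, FN=0+0+1+4+4=9 → 7/16 = 0.4375
  5: TP=28, FN=2+2+3+1+2=10 → 28/38 = 0.7368
Macro-recall = mean = (0.4878 + 0.6250 + 0.7368 + 0.6429 + 0.4375 + 0.7368) / 6 = 0.611

0.611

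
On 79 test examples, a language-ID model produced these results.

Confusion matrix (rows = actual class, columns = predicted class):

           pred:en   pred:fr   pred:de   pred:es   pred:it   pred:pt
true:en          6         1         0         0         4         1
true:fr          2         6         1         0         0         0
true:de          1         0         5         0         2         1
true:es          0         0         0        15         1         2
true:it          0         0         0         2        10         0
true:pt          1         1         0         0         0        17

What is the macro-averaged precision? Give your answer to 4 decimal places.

0.7439

Per-class precision (TP/(TP+FP)):
  en: TP=6, FP=2+1+0+0+1=4 → 6/10 = 0.60000
  fr: TP=6, FP=1+0+0+0+1=2 → 6/8 = 0.75000
  de: TP=5, FP=0+1+0+0+0=1 → 5/6 = 0.83333
  es: TP=15, FP=0+0+0+2+0=2 → 15/17 = 0.88235
  it: TP=10, FP=4+0+2+1+0=7 → 10/17 = 0.58824
  pt: TP=17, FP=1+0+1+2+0=4 → 17/21 = 0.80952
Macro-precision = mean = (0.60000 + 0.75000 + 0.83333 + 0.88235 + 0.58824 + 0.80952) / 6 = 0.7439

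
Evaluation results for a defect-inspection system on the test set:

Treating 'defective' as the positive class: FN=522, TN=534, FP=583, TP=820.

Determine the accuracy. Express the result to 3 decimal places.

0.551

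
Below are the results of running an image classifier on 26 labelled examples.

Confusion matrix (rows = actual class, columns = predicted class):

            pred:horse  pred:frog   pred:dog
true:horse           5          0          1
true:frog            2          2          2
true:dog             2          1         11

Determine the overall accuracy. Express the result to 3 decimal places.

0.692

Accuracy = trace / total = (5+2+11=18) / 26 = 18/26 = 0.692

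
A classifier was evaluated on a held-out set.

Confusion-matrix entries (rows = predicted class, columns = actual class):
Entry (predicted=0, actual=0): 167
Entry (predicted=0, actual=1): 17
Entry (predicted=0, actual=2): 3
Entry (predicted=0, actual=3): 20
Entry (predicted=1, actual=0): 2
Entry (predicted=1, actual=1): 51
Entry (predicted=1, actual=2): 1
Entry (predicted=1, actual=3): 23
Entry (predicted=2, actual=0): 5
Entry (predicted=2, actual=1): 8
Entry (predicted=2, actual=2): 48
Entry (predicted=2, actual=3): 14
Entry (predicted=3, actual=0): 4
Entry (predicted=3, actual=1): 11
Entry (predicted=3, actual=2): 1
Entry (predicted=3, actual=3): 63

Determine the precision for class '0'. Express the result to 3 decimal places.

Take TP from the diagonal, FP from the rest of the '0' prediction marginal, FN from the rest of the '0' actual marginal.
precision = TP/(TP+FP).
0: TP=167, FP=17+3+20=40 → 167/207 = 0.8068

0.807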